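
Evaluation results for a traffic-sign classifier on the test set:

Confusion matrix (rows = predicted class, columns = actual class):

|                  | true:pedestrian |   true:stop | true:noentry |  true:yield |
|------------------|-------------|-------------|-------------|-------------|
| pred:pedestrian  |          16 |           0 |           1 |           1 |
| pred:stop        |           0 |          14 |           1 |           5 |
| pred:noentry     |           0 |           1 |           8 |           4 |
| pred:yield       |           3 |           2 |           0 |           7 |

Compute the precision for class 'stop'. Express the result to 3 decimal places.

precision = TP/(TP+FP).
stop: TP=14, FP=0+1+5=6 → 14/20 = 0.7000

0.700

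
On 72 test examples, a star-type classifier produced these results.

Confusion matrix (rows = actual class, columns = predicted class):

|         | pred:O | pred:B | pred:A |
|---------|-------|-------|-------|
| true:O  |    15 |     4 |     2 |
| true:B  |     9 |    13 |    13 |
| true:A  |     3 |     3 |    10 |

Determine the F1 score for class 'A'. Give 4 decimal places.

0.4878

Treat 'A' as positive and all other classes as negative.
F1 score = 2·TP/(2·TP+FP+FN).
A: TP=10, FP=2+13=15, FN=3+3=6 → 20/41 = 0.48780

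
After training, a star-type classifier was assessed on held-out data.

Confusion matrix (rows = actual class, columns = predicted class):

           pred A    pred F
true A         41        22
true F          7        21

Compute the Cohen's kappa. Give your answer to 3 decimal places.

Observed agreement pₒ = trace/N = 62/91 = 0.6813
Expected agreement pₑ = Σ (rowᵢ·colᵢ)/N² = (63·48 + 28·43)/91² = 0.5106
κ = (pₒ − pₑ)/(1 − pₑ) = (0.6813 − 0.5106)/(1 − 0.5106) = 0.349

0.349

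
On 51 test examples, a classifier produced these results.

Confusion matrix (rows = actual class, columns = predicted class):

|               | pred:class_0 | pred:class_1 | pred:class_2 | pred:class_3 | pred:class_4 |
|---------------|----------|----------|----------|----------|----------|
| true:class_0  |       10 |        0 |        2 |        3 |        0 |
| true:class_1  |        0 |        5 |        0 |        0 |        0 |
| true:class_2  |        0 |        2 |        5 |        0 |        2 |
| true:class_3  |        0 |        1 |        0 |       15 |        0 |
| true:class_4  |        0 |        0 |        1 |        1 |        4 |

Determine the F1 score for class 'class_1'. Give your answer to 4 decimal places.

0.7692

F1 score = 2·TP/(2·TP+FP+FN).
class_1: TP=5, FP=0+2+1+0=3, FN=0+0+0+0=0 → 10/13 = 0.76923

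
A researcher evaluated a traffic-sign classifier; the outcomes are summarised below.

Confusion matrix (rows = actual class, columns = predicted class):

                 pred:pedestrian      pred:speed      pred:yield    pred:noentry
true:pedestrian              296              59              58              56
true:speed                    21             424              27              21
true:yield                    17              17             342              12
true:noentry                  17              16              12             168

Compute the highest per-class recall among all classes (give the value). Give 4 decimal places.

0.8814

Per-class recall (TP/(TP+FN)):
  pedestrian: TP=296, FN=59+58+56=173 → 296/469 = 0.63113
  speed: TP=424, FN=21+27+21=69 → 424/493 = 0.86004
  yield: TP=342, FN=17+17+12=46 → 342/388 = 0.88144
  noentry: TP=168, FN=17+16+12=45 → 168/213 = 0.78873
Highest is class 'yield' with recall = 0.8814.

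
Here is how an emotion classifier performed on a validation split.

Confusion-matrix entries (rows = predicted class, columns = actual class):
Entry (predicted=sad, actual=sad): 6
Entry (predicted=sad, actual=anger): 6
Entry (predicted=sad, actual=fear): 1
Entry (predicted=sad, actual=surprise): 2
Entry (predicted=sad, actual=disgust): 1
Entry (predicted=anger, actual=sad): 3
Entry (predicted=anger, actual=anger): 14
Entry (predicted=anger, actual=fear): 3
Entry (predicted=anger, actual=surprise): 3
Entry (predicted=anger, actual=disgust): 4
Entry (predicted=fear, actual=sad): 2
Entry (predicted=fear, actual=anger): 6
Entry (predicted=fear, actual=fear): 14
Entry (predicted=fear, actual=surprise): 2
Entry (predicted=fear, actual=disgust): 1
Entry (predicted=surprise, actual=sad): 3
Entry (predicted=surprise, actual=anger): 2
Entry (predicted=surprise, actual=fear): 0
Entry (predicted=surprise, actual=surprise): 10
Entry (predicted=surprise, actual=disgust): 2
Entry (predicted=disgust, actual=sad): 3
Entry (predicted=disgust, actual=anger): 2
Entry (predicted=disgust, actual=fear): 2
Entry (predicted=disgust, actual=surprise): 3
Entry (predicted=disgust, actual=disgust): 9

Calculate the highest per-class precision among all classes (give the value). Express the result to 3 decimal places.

Per-class precision (TP/(TP+FP)):
  sad: TP=6, FP=6+1+2+1=10 → 6/16 = 0.3750
  anger: TP=14, FP=3+3+3+4=13 → 14/27 = 0.5185
  fear: TP=14, FP=2+6+2+1=11 → 14/25 = 0.5600
  surprise: TP=10, FP=3+2+0+2=7 → 10/17 = 0.5882
  disgust: TP=9, FP=3+2+2+3=10 → 9/19 = 0.4737
Highest is class 'surprise' with precision = 0.588.

0.588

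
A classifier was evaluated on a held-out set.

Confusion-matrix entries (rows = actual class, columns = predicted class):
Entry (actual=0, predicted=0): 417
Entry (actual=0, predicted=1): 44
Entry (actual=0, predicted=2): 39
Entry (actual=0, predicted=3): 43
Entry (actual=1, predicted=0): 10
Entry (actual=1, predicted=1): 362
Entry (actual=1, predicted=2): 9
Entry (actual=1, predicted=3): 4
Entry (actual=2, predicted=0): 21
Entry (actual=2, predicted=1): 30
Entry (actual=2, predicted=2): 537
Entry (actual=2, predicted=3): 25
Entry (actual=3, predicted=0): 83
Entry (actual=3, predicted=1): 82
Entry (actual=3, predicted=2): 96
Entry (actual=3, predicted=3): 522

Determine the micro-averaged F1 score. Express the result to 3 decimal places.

Micro-averaging pools counts across classes: ΣTP=1838, ΣFP=486, ΣFN=486.
Micro-F1 score = 2·TP/(2·TP+FP+FN) on pooled counts = 0.791 (equals overall accuracy in single-label multiclass).

0.791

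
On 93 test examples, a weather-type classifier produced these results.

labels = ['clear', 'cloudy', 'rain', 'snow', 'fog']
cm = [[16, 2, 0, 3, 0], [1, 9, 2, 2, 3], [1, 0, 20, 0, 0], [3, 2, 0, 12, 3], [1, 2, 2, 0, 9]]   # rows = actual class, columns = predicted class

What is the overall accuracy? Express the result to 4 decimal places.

Accuracy = trace / total = (16+9+20+12+9=66) / 93 = 66/93 = 0.7097

0.7097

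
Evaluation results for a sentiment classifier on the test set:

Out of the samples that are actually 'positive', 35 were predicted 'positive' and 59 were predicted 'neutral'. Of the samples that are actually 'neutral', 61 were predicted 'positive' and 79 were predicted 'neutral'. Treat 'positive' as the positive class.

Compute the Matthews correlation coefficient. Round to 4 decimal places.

MCC = (TP·TN − FP·FN) / √((TP+FP)(TP+FN)(TN+FP)(TN+FN))
Numerator = 35·79 − 61·59 = -834
Denominator = √(96·94·140·138) = √174343680 = 13203.9267
MCC = -834 / 13203.9267 = -0.0632

-0.0632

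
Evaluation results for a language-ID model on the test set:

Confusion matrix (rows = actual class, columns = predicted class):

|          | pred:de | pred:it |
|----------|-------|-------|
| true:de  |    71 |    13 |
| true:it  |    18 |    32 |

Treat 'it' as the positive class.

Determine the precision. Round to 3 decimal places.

Precision = TP/(TP+FP) = 32/(32+13) = 32/45 = 0.711

0.711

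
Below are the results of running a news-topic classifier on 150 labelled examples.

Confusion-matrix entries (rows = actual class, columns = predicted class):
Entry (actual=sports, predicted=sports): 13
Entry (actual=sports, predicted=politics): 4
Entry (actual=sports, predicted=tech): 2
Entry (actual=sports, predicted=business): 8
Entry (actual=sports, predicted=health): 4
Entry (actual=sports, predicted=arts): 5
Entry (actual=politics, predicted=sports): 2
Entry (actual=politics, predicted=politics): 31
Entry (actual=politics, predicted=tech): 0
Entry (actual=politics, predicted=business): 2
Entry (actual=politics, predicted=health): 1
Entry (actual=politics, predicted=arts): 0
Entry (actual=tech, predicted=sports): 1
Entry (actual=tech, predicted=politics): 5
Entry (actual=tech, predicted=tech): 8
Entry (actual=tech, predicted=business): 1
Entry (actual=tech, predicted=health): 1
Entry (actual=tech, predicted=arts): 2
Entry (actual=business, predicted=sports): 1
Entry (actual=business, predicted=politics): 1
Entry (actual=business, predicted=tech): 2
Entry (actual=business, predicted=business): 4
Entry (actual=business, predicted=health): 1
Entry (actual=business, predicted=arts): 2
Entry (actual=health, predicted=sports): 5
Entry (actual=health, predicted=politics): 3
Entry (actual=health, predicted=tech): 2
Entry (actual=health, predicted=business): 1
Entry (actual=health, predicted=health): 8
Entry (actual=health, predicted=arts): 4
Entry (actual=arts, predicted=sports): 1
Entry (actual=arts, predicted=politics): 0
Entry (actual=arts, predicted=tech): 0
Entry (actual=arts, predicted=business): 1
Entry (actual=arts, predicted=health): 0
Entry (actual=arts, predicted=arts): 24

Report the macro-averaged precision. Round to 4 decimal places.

0.5431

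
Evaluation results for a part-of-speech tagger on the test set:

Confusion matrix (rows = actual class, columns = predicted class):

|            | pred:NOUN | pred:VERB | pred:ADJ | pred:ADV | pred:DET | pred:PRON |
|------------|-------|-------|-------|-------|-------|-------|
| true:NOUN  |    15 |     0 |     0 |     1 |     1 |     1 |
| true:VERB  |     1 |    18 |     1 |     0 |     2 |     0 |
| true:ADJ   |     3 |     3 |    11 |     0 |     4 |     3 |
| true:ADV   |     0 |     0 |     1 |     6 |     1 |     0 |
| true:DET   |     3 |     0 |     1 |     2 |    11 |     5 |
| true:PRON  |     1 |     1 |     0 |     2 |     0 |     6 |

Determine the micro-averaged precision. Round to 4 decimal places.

0.6442

Micro-averaging pools counts across classes: ΣTP=67, ΣFP=37, ΣFN=37.
Micro-precision = TP/(TP+FP) on pooled counts = 0.6442 (equals overall accuracy in single-label multiclass).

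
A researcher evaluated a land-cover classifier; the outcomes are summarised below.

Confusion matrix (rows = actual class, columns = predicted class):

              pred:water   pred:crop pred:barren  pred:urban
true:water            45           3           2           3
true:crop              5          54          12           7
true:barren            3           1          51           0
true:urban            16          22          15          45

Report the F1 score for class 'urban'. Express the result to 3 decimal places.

F1 score = 2·TP/(2·TP+FP+FN).
urban: TP=45, FP=3+7+0=10, FN=16+22+15=53 → 90/153 = 0.5882

0.588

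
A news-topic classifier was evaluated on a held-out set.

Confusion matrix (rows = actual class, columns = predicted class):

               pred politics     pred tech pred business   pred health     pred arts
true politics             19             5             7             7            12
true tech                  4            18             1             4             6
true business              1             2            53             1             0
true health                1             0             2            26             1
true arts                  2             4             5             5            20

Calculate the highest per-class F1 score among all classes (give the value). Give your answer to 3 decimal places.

Per-class F1 score (2·TP/(2·TP+FP+FN)):
  politics: TP=19, FP=4+1+1+2=8, FN=5+7+7+12=31 → 38/77 = 0.4935
  tech: TP=18, FP=5+2+0+4=11, FN=4+1+4+6=15 → 36/62 = 0.5806
  business: TP=53, FP=7+1+2+5=15, FN=1+2+1+0=4 → 106/125 = 0.8480
  health: TP=26, FP=7+4+1+5=17, FN=1+0+2+1=4 → 52/73 = 0.7123
  arts: TP=20, FP=12+6+0+1=19, FN=2+4+5+5=16 → 40/75 = 0.5333
Highest is class 'business' with F1 score = 0.848.

0.848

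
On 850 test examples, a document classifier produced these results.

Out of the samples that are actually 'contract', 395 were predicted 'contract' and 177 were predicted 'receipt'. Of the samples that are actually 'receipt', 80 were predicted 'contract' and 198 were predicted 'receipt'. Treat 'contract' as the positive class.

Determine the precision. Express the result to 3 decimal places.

0.832

Precision = TP/(TP+FP) = 395/(395+80) = 395/475 = 0.832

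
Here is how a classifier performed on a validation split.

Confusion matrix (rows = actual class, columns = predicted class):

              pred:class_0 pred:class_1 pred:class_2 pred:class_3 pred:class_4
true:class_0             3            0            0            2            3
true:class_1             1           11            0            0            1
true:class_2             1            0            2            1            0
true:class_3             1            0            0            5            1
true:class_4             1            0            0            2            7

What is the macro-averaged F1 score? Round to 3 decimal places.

0.642

Per-class F1 score (2·TP/(2·TP+FP+FN)):
  class_0: TP=3, FP=1+1+1+1=4, FN=0+0+2+3=5 → 6/15 = 0.4000
  class_1: TP=11, FP=0+0+0+0=0, FN=1+0+0+1=2 → 22/24 = 0.9167
  class_2: TP=2, FP=0+0+0+0=0, FN=1+0+1+0=2 → 4/6 = 0.6667
  class_3: TP=5, FP=2+0+1+2=5, FN=1+0+0+1=2 → 10/17 = 0.5882
  class_4: TP=7, FP=3+1+0+1=5, FN=1+0+0+2=3 → 14/22 = 0.6364
Macro-F1 score = mean = (0.4000 + 0.9167 + 0.6667 + 0.5882 + 0.6364) / 5 = 0.642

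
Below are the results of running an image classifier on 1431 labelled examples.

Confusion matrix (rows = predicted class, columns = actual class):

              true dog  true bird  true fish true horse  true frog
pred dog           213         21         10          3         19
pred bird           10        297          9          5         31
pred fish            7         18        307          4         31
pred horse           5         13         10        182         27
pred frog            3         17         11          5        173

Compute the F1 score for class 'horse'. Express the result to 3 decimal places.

0.835

F1 score = 2·TP/(2·TP+FP+FN).
horse: TP=182, FP=5+13+10+27=55, FN=3+5+4+5=17 → 364/436 = 0.8349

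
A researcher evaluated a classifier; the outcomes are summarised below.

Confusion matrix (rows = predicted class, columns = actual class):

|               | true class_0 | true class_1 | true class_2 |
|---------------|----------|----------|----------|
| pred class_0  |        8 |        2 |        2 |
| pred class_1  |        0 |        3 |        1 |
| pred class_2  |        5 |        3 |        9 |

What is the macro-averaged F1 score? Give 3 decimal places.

Per-class F1 score (2·TP/(2·TP+FP+FN)):
  class_0: TP=8, FP=2+2=4, FN=0+5=5 → 16/25 = 0.6400
  class_1: TP=3, FP=0+1=1, FN=2+3=5 → 6/12 = 0.5000
  class_2: TP=9, FP=5+3=8, FN=2+1=3 → 18/29 = 0.6207
Macro-F1 score = mean = (0.6400 + 0.5000 + 0.6207) / 3 = 0.587

0.587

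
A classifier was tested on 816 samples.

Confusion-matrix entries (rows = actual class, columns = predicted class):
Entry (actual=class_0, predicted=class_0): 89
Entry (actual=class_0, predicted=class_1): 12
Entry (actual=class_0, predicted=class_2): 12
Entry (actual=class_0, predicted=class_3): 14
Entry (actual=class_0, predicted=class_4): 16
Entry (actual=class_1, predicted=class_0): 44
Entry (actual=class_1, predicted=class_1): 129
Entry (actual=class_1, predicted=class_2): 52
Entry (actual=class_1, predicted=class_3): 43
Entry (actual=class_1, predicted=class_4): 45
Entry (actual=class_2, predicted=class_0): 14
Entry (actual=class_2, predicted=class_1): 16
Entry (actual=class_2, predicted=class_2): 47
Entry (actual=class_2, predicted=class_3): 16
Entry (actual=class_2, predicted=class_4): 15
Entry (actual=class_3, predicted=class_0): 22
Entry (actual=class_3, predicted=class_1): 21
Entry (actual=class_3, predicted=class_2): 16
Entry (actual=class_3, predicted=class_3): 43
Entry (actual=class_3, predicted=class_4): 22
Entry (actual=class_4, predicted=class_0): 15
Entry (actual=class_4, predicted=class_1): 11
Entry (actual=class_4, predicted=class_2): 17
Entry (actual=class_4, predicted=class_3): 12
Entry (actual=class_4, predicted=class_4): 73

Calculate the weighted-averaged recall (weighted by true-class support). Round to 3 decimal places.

0.467

Per-class recall (TP/(TP+FN)):
  class_0: TP=89, FN=12+12+14+16=54 → 89/143 = 0.6224
  class_1: TP=129, FN=44+52+43+45=184 → 129/313 = 0.4121
  class_2: TP=47, FN=14+16+16+15=61 → 47/108 = 0.4352
  class_3: TP=43, FN=22+21+16+22=81 → 43/124 = 0.3468
  class_4: TP=73, FN=15+11+17+12=55 → 73/128 = 0.5703
Weighted-recall = Σ (supportᵢ/N)·recallᵢ with N=816: (143/816)·0.6224 + (313/816)·0.4121 + (108/816)·0.4352 + (124/816)·0.3468 + (128/816)·0.5703 = 0.467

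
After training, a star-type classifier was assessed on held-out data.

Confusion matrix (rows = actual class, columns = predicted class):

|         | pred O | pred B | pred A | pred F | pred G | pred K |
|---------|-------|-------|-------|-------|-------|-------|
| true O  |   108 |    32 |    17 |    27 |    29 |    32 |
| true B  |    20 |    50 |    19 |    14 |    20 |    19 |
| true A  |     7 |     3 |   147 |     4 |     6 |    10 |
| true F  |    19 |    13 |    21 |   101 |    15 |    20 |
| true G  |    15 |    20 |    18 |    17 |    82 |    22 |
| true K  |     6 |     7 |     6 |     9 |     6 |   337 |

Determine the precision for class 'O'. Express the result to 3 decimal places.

0.617

precision = TP/(TP+FP).
O: TP=108, FP=20+7+19+15+6=67 → 108/175 = 0.6171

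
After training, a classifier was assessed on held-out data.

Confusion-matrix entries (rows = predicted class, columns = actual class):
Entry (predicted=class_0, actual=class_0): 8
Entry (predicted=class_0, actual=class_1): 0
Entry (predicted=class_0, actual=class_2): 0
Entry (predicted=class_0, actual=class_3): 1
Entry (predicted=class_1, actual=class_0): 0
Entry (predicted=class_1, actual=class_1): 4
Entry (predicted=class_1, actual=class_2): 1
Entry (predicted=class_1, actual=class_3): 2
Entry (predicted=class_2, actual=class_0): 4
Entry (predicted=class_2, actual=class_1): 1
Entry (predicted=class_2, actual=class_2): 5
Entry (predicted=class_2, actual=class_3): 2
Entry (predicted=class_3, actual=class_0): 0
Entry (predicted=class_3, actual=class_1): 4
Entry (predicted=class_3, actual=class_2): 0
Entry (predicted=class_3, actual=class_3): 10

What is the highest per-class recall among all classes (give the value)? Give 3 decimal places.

0.833

Per-class recall (TP/(TP+FN)):
  class_0: TP=8, FN=0+4+0=4 → 8/12 = 0.6667
  class_1: TP=4, FN=0+1+4=5 → 4/9 = 0.4444
  class_2: TP=5, FN=0+1+0=1 → 5/6 = 0.8333
  class_3: TP=10, FN=1+2+2=5 → 10/15 = 0.6667
Highest is class 'class_2' with recall = 0.833.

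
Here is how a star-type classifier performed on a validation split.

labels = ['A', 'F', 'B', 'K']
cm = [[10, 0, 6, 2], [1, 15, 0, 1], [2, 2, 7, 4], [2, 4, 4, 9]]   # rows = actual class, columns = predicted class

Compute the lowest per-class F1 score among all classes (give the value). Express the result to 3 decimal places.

0.438

Per-class F1 score (2·TP/(2·TP+FP+FN)):
  A: TP=10, FP=1+2+2=5, FN=0+6+2=8 → 20/33 = 0.6061
  F: TP=15, FP=0+2+4=6, FN=1+0+1=2 → 30/38 = 0.7895
  B: TP=7, FP=6+0+4=10, FN=2+2+4=8 → 14/32 = 0.4375
  K: TP=9, FP=2+1+4=7, FN=2+4+4=10 → 18/35 = 0.5143
Lowest is class 'B' with F1 score = 0.438.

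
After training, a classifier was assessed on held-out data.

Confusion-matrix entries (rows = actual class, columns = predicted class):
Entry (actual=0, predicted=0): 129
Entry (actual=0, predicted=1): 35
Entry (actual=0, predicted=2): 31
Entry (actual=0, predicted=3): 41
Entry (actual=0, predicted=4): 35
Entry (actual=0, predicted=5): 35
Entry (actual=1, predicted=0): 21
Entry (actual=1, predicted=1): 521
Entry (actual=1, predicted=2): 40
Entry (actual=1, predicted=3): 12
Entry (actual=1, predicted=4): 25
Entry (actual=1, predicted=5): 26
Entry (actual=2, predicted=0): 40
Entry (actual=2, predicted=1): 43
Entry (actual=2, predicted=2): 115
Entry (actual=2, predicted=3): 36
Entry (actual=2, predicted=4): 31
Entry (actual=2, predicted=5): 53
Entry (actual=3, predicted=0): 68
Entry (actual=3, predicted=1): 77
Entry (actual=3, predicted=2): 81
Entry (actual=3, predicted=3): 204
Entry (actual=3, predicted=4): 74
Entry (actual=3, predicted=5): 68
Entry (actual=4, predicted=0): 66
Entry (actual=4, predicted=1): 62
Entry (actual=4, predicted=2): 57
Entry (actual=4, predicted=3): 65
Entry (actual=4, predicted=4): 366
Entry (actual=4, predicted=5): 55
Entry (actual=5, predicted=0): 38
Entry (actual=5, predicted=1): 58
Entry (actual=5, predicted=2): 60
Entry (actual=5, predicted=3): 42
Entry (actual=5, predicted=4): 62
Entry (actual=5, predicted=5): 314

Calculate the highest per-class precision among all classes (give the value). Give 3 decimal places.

Per-class precision (TP/(TP+FP)):
  0: TP=129, FP=21+40+68+66+38=233 → 129/362 = 0.3564
  1: TP=521, FP=35+43+77+62+58=275 → 521/796 = 0.6545
  2: TP=115, FP=31+40+81+57+60=269 → 115/384 = 0.2995
  3: TP=204, FP=41+12+36+65+42=196 → 204/400 = 0.5100
  4: TP=366, FP=35+25+31+74+62=227 → 366/593 = 0.6172
  5: TP=314, FP=35+26+53+68+55=237 → 314/551 = 0.5699
Highest is class '1' with precision = 0.655.

0.655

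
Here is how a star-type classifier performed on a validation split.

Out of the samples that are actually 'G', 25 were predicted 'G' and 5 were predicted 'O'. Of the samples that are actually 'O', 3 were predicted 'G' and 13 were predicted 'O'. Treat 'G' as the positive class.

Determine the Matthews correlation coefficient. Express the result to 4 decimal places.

0.6303

MCC = (TP·TN − FP·FN) / √((TP+FP)(TP+FN)(TN+FP)(TN+FN))
Numerator = 25·13 − 3·5 = 310
Denominator = √(28·30·16·18) = √241920 = 491.8536
MCC = 310 / 491.8536 = 0.6303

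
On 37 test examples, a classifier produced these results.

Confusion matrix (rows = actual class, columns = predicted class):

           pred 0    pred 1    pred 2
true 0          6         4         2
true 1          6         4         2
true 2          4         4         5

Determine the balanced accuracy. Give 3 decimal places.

Balanced accuracy = mean of per-class recall.
  0: recall = 6/12 = 0.5000
  1: recall = 4/12 = 0.3333
  2: recall = 5/13 = 0.3846
Mean = (0.5000 + 0.3333 + 0.3846) / 3 = 0.406

0.406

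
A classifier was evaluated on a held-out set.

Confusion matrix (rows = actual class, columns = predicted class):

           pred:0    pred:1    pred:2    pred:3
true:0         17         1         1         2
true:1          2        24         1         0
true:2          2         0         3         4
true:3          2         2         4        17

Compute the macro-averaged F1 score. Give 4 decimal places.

0.6758

Per-class F1 score (2·TP/(2·TP+FP+FN)):
  0: TP=17, FP=2+2+2=6, FN=1+1+2=4 → 34/44 = 0.77273
  1: TP=24, FP=1+0+2=3, FN=2+1+0=3 → 48/54 = 0.88889
  2: TP=3, FP=1+1+4=6, FN=2+0+4=6 → 6/18 = 0.33333
  3: TP=17, FP=2+0+4=6, FN=2+2+4=8 → 34/48 = 0.70833
Macro-F1 score = mean = (0.77273 + 0.88889 + 0.33333 + 0.70833) / 4 = 0.6758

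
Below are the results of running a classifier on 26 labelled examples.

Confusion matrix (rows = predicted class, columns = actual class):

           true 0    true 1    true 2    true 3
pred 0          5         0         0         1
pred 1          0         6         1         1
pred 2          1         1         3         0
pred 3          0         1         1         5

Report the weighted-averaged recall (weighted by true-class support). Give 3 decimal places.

Per-class recall (TP/(TP+FN)):
  0: TP=5, FN=0+1+0=1 → 5/6 = 0.8333
  1: TP=6, FN=0+1+1=2 → 6/8 = 0.7500
  2: TP=3, FN=0+1+1=2 → 3/5 = 0.6000
  3: TP=5, FN=1+1+0=2 → 5/7 = 0.7143
Weighted-recall = Σ (supportᵢ/N)·recallᵢ with N=26: (6/26)·0.8333 + (8/26)·0.7500 + (5/26)·0.6000 + (7/26)·0.7143 = 0.731

0.731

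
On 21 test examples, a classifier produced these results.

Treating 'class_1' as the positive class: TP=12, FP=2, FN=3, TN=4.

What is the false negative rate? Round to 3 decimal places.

FNR = FN/(FN+TP) = 3/(3+12) = 0.200

0.200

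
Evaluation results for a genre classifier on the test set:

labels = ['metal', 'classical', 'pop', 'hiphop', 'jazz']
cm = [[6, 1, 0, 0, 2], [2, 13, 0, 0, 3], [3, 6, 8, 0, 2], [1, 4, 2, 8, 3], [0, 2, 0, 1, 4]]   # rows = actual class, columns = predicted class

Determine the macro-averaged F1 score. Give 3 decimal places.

Per-class F1 score (2·TP/(2·TP+FP+FN)):
  metal: TP=6, FP=2+3+1+0=6, FN=1+0+0+2=3 → 12/21 = 0.5714
  classical: TP=13, FP=1+6+4+2=13, FN=2+0+0+3=5 → 26/44 = 0.5909
  pop: TP=8, FP=0+0+2+0=2, FN=3+6+0+2=11 → 16/29 = 0.5517
  hiphop: TP=8, FP=0+0+0+1=1, FN=1+4+2+3=10 → 16/27 = 0.5926
  jazz: TP=4, FP=2+3+2+3=10, FN=0+2+0+1=3 → 8/21 = 0.3810
Macro-F1 score = mean = (0.5714 + 0.5909 + 0.5517 + 0.5926 + 0.3810) / 5 = 0.538

0.538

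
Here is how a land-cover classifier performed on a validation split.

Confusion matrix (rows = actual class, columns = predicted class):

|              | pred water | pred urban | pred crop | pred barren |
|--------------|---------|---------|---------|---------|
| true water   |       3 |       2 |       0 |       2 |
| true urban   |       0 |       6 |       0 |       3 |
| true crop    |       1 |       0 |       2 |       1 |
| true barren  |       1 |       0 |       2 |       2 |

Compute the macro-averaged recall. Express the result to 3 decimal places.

0.499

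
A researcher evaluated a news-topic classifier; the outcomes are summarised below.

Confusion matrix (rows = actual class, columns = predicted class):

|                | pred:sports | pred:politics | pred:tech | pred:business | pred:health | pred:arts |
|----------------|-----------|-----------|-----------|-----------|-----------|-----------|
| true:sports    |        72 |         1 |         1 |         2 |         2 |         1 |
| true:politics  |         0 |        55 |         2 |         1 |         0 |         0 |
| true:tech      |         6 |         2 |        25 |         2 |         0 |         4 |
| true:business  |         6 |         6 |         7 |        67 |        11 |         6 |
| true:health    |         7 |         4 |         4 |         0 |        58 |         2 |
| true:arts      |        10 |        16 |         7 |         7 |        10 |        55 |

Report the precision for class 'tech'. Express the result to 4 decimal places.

precision = TP/(TP+FP).
tech: TP=25, FP=1+2+7+4+7=21 → 25/46 = 0.54348

0.5435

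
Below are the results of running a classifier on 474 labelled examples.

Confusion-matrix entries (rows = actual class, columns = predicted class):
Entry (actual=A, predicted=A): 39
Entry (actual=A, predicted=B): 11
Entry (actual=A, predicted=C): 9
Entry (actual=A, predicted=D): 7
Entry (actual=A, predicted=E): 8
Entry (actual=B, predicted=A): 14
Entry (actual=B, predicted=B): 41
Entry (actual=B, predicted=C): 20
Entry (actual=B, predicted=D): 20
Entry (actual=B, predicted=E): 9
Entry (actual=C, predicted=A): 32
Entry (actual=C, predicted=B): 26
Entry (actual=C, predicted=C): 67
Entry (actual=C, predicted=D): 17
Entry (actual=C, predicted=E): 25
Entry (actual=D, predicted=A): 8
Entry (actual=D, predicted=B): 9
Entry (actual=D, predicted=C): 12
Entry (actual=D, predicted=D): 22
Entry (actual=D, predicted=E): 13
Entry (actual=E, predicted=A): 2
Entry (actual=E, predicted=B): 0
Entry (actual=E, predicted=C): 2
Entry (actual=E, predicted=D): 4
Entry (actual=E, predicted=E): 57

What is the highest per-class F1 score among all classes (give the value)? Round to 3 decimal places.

Per-class F1 score (2·TP/(2·TP+FP+FN)):
  A: TP=39, FP=14+32+8+2=56, FN=11+9+7+8=35 → 78/169 = 0.4615
  B: TP=41, FP=11+26+9+0=46, FN=14+20+20+9=63 → 82/191 = 0.4293
  C: TP=67, FP=9+20+12+2=43, FN=32+26+17+25=100 → 134/277 = 0.4838
  D: TP=22, FP=7+20+17+4=48, FN=8+9+12+13=42 → 44/134 = 0.3284
  E: TP=57, FP=8+9+25+13=55, FN=2+0+2+4=8 → 114/177 = 0.6441
Highest is class 'E' with F1 score = 0.644.

0.644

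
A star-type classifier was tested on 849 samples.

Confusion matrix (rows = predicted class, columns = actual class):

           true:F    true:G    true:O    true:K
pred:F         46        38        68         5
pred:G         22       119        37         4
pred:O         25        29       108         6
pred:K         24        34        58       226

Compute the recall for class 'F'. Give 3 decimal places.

Take TP from the diagonal, FP from the rest of the 'F' prediction marginal, FN from the rest of the 'F' actual marginal.
recall = TP/(TP+FN).
F: TP=46, FN=22+25+24=71 → 46/117 = 0.3932

0.393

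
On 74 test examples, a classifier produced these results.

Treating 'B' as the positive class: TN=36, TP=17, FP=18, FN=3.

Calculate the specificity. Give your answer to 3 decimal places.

Specificity = TN/(TN+FP) = 36/(36+18) = 0.667

0.667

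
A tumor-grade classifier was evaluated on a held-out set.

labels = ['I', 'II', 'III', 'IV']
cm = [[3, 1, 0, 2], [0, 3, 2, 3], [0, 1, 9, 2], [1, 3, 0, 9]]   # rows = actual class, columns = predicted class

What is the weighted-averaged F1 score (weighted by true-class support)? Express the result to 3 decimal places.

Per-class F1 score (2·TP/(2·TP+FP+FN)):
  I: TP=3, FP=0+0+1=1, FN=1+0+2=3 → 6/10 = 0.6000
  II: TP=3, FP=1+1+3=5, FN=0+2+3=5 → 6/16 = 0.3750
  III: TP=9, FP=0+2+0=2, FN=0+1+2=3 → 18/23 = 0.7826
  IV: TP=9, FP=2+3+2=7, FN=1+3+0=4 → 18/29 = 0.6207
Weighted-F1 score = Σ (supportᵢ/N)·F1 scoreᵢ with N=39: (6/39)·0.6000 + (8/39)·0.3750 + (12/39)·0.7826 + (13/39)·0.6207 = 0.617

0.617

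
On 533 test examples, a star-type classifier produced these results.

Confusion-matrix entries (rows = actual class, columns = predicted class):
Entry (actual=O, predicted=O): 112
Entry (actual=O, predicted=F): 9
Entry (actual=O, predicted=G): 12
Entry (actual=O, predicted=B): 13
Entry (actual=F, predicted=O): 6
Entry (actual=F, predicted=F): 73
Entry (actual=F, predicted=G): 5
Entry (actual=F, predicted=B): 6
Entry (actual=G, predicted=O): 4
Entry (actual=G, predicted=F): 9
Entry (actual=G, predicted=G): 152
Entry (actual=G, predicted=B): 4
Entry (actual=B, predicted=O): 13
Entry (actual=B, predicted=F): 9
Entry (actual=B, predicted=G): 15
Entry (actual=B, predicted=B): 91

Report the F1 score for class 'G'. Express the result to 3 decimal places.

F1 score = 2·TP/(2·TP+FP+FN).
G: TP=152, FP=12+5+15=32, FN=4+9+4=17 → 304/353 = 0.8612

0.861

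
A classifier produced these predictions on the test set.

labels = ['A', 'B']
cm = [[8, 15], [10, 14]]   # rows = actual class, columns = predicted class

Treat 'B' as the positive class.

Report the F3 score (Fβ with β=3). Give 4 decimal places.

Fβ = (1+β²)·TP / ((1+β²)·TP + β²·FN + FP), with β²=9
= 10·14 / (10·14 + 9·10 + 15) = 0.5714

0.5714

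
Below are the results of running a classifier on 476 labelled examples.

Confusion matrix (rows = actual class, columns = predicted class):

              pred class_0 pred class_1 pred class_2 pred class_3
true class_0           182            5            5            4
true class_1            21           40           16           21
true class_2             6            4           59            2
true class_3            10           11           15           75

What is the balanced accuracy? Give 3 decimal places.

0.711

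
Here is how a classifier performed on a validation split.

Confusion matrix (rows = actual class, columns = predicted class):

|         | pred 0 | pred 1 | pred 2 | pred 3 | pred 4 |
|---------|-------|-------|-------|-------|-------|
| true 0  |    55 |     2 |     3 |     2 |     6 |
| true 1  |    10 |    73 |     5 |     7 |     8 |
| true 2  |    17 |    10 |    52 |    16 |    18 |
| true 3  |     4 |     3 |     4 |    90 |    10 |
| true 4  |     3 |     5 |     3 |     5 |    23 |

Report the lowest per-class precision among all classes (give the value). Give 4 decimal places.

0.3538

Per-class precision (TP/(TP+FP)):
  0: TP=55, FP=10+17+4+3=34 → 55/89 = 0.61798
  1: TP=73, FP=2+10+3+5=20 → 73/93 = 0.78495
  2: TP=52, FP=3+5+4+3=15 → 52/67 = 0.77612
  3: TP=90, FP=2+7+16+5=30 → 90/120 = 0.75000
  4: TP=23, FP=6+8+18+10=42 → 23/65 = 0.35385
Lowest is class '4' with precision = 0.3538.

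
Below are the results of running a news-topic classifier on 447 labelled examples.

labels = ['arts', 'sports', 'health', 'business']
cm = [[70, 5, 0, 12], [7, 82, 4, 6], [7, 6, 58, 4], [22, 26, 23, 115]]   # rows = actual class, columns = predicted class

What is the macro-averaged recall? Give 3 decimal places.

0.756

Per-class recall (TP/(TP+FN)):
  arts: TP=70, FN=5+0+12=17 → 70/87 = 0.8046
  sports: TP=82, FN=7+4+6=17 → 82/99 = 0.8283
  health: TP=58, FN=7+6+4=17 → 58/75 = 0.7733
  business: TP=115, FN=22+26+23=71 → 115/186 = 0.6183
Macro-recall = mean = (0.8046 + 0.8283 + 0.7733 + 0.6183) / 4 = 0.756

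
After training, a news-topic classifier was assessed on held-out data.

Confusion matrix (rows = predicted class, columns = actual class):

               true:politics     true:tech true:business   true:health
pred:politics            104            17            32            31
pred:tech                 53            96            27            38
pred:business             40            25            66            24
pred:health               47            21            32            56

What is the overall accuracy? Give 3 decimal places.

0.454

Accuracy = trace / total = (104+96+66+56=322) / 709 = 322/709 = 0.454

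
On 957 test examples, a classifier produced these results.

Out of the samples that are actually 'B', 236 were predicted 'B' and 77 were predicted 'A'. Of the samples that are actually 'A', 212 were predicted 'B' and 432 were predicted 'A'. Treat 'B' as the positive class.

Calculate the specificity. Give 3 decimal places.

0.671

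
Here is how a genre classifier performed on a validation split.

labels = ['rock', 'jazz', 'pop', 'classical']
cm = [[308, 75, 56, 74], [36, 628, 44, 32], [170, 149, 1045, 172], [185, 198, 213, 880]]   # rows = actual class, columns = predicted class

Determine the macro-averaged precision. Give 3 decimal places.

Per-class precision (TP/(TP+FP)):
  rock: TP=308, FP=36+170+185=391 → 308/699 = 0.4406
  jazz: TP=628, FP=75+149+198=422 → 628/1050 = 0.5981
  pop: TP=1045, FP=56+44+213=313 → 1045/1358 = 0.7695
  classical: TP=880, FP=74+32+172=278 → 880/1158 = 0.7599
Macro-precision = mean = (0.4406 + 0.5981 + 0.7695 + 0.7599) / 4 = 0.642

0.642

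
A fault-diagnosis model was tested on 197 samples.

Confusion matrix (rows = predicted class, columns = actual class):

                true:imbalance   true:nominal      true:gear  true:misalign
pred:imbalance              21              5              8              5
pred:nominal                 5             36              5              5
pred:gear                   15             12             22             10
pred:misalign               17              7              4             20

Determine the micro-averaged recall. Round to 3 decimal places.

0.503

Micro-averaging pools counts across classes: ΣTP=99, ΣFP=98, ΣFN=98.
Micro-recall = TP/(TP+FN) on pooled counts = 0.503 (equals overall accuracy in single-label multiclass).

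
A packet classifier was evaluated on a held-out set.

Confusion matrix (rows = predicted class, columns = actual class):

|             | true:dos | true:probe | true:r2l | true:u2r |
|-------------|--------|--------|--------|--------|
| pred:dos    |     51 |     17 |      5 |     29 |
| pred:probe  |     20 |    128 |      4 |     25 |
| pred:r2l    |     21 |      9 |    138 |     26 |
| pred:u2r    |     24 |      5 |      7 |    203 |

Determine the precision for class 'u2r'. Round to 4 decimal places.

One-vs-rest for 'u2r': TP = diagonal; FP = other classes predicted 'u2r'; FN = 'u2r' predicted as other.
precision = TP/(TP+FP).
u2r: TP=203, FP=24+5+7=36 → 203/239 = 0.84937

0.8494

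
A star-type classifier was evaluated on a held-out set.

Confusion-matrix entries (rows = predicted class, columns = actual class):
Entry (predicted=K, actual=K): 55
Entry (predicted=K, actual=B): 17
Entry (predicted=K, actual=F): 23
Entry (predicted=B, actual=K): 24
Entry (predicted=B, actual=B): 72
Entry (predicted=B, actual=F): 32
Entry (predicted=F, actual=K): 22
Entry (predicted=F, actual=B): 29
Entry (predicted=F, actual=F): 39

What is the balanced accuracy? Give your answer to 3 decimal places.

0.523

Balanced accuracy = mean of per-class recall.
  K: recall = 55/101 = 0.5446
  B: recall = 72/118 = 0.6102
  F: recall = 39/94 = 0.4149
Mean = (0.5446 + 0.6102 + 0.4149) / 3 = 0.523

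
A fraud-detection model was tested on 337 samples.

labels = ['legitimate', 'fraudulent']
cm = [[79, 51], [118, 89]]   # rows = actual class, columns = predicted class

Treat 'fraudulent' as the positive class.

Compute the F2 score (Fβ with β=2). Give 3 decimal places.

Fβ = (1+β²)·TP / ((1+β²)·TP + β²·FN + FP), with β²=4
= 5·89 / (5·89 + 4·118 + 51) = 0.460

0.460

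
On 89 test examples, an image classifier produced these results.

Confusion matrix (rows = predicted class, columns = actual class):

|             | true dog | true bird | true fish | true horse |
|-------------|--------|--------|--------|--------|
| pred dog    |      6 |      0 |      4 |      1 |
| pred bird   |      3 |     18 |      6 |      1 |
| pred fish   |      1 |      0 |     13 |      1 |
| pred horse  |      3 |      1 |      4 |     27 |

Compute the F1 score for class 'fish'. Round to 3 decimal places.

F1 score = 2·TP/(2·TP+FP+FN).
fish: TP=13, FP=1+0+1=2, FN=4+6+4=14 → 26/42 = 0.6190

0.619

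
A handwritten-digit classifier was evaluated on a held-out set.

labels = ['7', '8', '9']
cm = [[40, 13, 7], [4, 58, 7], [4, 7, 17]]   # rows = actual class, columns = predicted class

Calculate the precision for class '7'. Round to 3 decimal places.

0.833

Treat '7' as positive and all other classes as negative.
precision = TP/(TP+FP).
7: TP=40, FP=4+4=8 → 40/48 = 0.8333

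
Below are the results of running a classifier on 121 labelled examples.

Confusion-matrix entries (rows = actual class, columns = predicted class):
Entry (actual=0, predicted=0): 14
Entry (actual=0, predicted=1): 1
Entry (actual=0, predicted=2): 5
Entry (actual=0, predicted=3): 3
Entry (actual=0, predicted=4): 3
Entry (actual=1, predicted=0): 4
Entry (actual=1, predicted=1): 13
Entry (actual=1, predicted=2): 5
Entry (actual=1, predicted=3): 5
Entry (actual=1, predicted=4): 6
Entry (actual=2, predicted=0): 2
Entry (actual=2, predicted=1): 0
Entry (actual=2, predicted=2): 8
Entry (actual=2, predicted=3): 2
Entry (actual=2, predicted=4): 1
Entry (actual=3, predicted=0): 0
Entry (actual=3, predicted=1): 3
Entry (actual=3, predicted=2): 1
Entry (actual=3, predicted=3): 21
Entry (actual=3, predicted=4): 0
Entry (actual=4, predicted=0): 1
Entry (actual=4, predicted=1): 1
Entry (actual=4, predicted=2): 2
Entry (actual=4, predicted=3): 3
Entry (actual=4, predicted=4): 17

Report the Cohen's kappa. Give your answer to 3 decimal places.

0.505

Observed agreement pₒ = trace/N = 73/121 = 0.6033
Expected agreement pₑ = Σ (rowᵢ·colᵢ)/N² = (26·21 + 33·18 + 13·21 + 25·34 + 24·27)/121² = 0.1988
κ = (pₒ − pₑ)/(1 − pₑ) = (0.6033 − 0.1988)/(1 − 0.1988) = 0.505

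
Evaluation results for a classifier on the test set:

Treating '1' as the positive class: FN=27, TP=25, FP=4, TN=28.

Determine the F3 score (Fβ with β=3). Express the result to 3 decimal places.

0.503

Fβ = (1+β²)·TP / ((1+β²)·TP + β²·FN + FP), with β²=9
= 10·25 / (10·25 + 9·27 + 4) = 0.503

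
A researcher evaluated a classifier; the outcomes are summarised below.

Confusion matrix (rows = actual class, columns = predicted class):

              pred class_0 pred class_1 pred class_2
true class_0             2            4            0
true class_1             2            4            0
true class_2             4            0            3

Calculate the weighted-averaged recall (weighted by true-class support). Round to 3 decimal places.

Per-class recall (TP/(TP+FN)):
  class_0: TP=2, FN=4+0=4 → 2/6 = 0.3333
  class_1: TP=4, FN=2+0=2 → 4/6 = 0.6667
  class_2: TP=3, FN=4+0=4 → 3/7 = 0.4286
Weighted-recall = Σ (supportᵢ/N)·recallᵢ with N=19: (6/19)·0.3333 + (6/19)·0.6667 + (7/19)·0.4286 = 0.474

0.474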